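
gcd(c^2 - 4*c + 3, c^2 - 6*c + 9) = c - 3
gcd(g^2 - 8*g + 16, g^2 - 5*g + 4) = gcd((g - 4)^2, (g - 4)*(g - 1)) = g - 4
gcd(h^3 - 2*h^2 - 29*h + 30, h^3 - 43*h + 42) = h^2 - 7*h + 6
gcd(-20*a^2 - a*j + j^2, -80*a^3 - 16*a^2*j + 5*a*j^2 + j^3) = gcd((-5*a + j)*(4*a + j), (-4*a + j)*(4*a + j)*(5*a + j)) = 4*a + j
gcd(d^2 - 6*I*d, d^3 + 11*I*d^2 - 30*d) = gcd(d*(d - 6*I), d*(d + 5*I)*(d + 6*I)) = d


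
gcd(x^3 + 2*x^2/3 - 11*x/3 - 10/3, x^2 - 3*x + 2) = x - 2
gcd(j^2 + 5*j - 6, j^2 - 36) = j + 6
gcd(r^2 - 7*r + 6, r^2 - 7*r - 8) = 1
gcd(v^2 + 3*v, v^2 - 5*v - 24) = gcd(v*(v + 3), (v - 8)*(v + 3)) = v + 3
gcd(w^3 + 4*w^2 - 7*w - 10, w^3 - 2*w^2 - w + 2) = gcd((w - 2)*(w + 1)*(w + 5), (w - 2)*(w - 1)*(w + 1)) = w^2 - w - 2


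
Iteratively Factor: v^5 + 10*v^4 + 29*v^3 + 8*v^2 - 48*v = (v + 4)*(v^4 + 6*v^3 + 5*v^2 - 12*v) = (v + 3)*(v + 4)*(v^3 + 3*v^2 - 4*v) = (v - 1)*(v + 3)*(v + 4)*(v^2 + 4*v) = v*(v - 1)*(v + 3)*(v + 4)*(v + 4)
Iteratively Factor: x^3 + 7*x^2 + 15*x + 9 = (x + 3)*(x^2 + 4*x + 3) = (x + 3)^2*(x + 1)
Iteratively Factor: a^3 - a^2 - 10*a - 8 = (a + 1)*(a^2 - 2*a - 8) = (a + 1)*(a + 2)*(a - 4)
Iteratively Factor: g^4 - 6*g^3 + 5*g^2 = (g)*(g^3 - 6*g^2 + 5*g) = g*(g - 5)*(g^2 - g) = g^2*(g - 5)*(g - 1)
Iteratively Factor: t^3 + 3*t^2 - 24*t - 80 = (t - 5)*(t^2 + 8*t + 16) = (t - 5)*(t + 4)*(t + 4)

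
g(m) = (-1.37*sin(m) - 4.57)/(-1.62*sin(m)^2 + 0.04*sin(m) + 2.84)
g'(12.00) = 0.55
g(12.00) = -1.63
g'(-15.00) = -0.84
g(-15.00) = -1.73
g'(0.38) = -1.27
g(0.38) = -1.93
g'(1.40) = -2.04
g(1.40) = -4.53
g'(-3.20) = 0.57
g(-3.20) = -1.64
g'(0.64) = -2.05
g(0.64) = -2.36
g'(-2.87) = -0.01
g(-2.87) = -1.55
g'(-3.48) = 1.17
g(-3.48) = -1.88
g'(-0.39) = 0.22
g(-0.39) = -1.56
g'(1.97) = 3.32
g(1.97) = -3.88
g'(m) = (3.24*sin(m)*cos(m) - 0.04*cos(m))*(-1.37*sin(m) - 4.57)/(-1.62*sin(m)^2 + 0.04*sin(m) + 2.84)^2 - 1.37*cos(m)/(-1.62*sin(m)^2 + 0.04*sin(m) + 2.84) = (-14.8068*sin(m) + 1.1097*cos(2*m) - 4.8177)*cos(m)/(-1.62*sin(m)^2 + 0.04*sin(m) + 2.84)^2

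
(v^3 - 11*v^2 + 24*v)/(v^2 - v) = (v^2 - 11*v + 24)/(v - 1)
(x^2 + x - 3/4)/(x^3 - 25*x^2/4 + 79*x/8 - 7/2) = 2*(2*x + 3)/(4*x^2 - 23*x + 28)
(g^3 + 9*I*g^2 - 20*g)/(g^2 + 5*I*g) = g + 4*I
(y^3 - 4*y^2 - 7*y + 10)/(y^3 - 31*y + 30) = (y + 2)/(y + 6)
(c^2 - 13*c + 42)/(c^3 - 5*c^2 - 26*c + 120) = (c - 7)/(c^2 + c - 20)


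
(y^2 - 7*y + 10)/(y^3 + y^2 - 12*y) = (y^2 - 7*y + 10)/(y*(y^2 + y - 12))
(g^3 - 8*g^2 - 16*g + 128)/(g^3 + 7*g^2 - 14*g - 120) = (g^2 - 4*g - 32)/(g^2 + 11*g + 30)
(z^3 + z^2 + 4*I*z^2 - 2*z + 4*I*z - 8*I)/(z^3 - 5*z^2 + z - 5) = (z^3 + z^2*(1 + 4*I) + z*(-2 + 4*I) - 8*I)/(z^3 - 5*z^2 + z - 5)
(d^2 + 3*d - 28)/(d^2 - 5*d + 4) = (d + 7)/(d - 1)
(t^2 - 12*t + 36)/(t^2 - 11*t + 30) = (t - 6)/(t - 5)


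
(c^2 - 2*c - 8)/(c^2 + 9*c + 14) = (c - 4)/(c + 7)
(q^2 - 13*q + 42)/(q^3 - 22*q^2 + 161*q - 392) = (q - 6)/(q^2 - 15*q + 56)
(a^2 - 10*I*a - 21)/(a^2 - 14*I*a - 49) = (a - 3*I)/(a - 7*I)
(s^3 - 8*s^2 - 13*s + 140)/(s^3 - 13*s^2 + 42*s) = (s^2 - s - 20)/(s*(s - 6))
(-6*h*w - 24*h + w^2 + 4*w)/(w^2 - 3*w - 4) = (6*h*w + 24*h - w^2 - 4*w)/(-w^2 + 3*w + 4)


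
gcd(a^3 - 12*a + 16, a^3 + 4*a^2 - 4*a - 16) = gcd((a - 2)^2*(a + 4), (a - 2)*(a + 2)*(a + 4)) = a^2 + 2*a - 8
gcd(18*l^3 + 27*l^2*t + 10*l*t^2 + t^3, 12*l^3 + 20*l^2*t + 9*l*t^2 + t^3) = 6*l^2 + 7*l*t + t^2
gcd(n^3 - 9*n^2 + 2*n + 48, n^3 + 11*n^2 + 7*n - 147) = n - 3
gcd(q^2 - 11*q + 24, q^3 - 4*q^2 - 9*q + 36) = q - 3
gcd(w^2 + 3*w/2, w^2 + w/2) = w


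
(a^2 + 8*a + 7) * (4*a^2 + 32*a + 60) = 4*a^4 + 64*a^3 + 344*a^2 + 704*a + 420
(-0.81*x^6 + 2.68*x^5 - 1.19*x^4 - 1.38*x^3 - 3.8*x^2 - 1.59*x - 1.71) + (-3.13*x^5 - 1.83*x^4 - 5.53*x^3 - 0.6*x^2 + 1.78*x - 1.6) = -0.81*x^6 - 0.45*x^5 - 3.02*x^4 - 6.91*x^3 - 4.4*x^2 + 0.19*x - 3.31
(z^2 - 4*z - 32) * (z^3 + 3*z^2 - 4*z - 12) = z^5 - z^4 - 48*z^3 - 92*z^2 + 176*z + 384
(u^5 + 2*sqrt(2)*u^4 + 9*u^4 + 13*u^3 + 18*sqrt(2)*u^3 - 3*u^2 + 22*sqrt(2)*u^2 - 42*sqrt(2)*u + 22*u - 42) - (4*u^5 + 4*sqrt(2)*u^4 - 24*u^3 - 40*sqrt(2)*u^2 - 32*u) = -3*u^5 - 2*sqrt(2)*u^4 + 9*u^4 + 18*sqrt(2)*u^3 + 37*u^3 - 3*u^2 + 62*sqrt(2)*u^2 - 42*sqrt(2)*u + 54*u - 42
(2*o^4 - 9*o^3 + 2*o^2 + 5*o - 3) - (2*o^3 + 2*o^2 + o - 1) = 2*o^4 - 11*o^3 + 4*o - 2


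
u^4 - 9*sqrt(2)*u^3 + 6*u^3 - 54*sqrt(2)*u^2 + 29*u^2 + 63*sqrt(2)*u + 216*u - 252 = (u - 1)*(u + 7)*(u - 6*sqrt(2))*(u - 3*sqrt(2))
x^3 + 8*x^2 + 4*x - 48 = (x - 2)*(x + 4)*(x + 6)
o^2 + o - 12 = (o - 3)*(o + 4)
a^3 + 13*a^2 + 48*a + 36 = (a + 1)*(a + 6)^2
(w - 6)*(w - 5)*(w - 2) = w^3 - 13*w^2 + 52*w - 60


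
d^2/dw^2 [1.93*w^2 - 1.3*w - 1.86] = 3.86000000000000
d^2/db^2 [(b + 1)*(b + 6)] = 2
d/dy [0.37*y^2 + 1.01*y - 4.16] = 0.74*y + 1.01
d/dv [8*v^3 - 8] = 24*v^2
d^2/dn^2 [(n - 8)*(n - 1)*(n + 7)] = 6*n - 4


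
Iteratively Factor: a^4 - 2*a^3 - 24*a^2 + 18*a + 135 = (a - 3)*(a^3 + a^2 - 21*a - 45) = (a - 3)*(a + 3)*(a^2 - 2*a - 15) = (a - 3)*(a + 3)^2*(a - 5)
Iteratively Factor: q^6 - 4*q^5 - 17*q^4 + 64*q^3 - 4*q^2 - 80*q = (q - 5)*(q^5 + q^4 - 12*q^3 + 4*q^2 + 16*q) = (q - 5)*(q - 2)*(q^4 + 3*q^3 - 6*q^2 - 8*q) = (q - 5)*(q - 2)*(q + 4)*(q^3 - q^2 - 2*q) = q*(q - 5)*(q - 2)*(q + 4)*(q^2 - q - 2) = q*(q - 5)*(q - 2)^2*(q + 4)*(q + 1)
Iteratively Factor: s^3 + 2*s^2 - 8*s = (s)*(s^2 + 2*s - 8) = s*(s - 2)*(s + 4)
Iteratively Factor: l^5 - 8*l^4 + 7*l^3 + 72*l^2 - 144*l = (l - 4)*(l^4 - 4*l^3 - 9*l^2 + 36*l) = (l - 4)^2*(l^3 - 9*l) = (l - 4)^2*(l - 3)*(l^2 + 3*l) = l*(l - 4)^2*(l - 3)*(l + 3)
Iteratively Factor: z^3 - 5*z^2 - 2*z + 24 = (z + 2)*(z^2 - 7*z + 12) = (z - 3)*(z + 2)*(z - 4)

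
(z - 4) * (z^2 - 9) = z^3 - 4*z^2 - 9*z + 36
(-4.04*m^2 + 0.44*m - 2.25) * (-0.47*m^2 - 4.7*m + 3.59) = 1.8988*m^4 + 18.7812*m^3 - 15.5141*m^2 + 12.1546*m - 8.0775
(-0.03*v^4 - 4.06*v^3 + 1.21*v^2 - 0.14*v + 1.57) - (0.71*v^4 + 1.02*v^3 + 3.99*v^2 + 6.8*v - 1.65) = -0.74*v^4 - 5.08*v^3 - 2.78*v^2 - 6.94*v + 3.22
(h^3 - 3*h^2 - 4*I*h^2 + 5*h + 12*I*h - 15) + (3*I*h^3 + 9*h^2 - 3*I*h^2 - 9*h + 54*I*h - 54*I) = h^3 + 3*I*h^3 + 6*h^2 - 7*I*h^2 - 4*h + 66*I*h - 15 - 54*I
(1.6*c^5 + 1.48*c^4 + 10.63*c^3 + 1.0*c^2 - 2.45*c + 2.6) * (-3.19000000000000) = -5.104*c^5 - 4.7212*c^4 - 33.9097*c^3 - 3.19*c^2 + 7.8155*c - 8.294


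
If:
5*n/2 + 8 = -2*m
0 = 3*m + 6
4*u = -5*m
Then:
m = -2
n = -8/5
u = 5/2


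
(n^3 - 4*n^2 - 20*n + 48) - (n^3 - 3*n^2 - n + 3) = -n^2 - 19*n + 45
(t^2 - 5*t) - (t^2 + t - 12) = 12 - 6*t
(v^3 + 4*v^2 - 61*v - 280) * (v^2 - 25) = v^5 + 4*v^4 - 86*v^3 - 380*v^2 + 1525*v + 7000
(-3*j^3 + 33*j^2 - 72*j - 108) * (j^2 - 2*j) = -3*j^5 + 39*j^4 - 138*j^3 + 36*j^2 + 216*j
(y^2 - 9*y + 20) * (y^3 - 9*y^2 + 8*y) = y^5 - 18*y^4 + 109*y^3 - 252*y^2 + 160*y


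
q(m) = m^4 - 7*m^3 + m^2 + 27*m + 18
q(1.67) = 41.05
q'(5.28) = 40.91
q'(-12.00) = -9933.00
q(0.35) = 27.29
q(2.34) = 26.95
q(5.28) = -64.74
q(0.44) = 29.51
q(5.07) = -70.93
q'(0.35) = 25.30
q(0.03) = 18.81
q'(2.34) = -32.06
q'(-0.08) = 26.70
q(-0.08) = 15.85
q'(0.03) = 27.04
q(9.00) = 1800.00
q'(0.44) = 24.16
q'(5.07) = 18.63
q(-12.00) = 32670.00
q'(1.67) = -9.60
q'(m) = 4*m^3 - 21*m^2 + 2*m + 27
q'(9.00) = 1260.00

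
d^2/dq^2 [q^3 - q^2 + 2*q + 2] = 6*q - 2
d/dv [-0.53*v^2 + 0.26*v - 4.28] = 0.26 - 1.06*v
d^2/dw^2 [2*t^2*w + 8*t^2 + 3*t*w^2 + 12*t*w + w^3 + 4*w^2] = 6*t + 6*w + 8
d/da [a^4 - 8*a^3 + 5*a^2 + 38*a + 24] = 4*a^3 - 24*a^2 + 10*a + 38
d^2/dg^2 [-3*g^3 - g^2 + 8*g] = -18*g - 2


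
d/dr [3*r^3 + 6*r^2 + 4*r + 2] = 9*r^2 + 12*r + 4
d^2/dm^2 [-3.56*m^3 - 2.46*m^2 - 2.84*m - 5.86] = -21.36*m - 4.92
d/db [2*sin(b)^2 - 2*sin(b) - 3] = 2*sin(2*b) - 2*cos(b)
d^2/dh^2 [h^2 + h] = 2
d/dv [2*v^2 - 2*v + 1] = 4*v - 2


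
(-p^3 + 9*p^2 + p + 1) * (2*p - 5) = -2*p^4 + 23*p^3 - 43*p^2 - 3*p - 5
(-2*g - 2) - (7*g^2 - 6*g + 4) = -7*g^2 + 4*g - 6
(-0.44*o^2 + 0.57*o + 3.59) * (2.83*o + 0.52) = -1.2452*o^3 + 1.3843*o^2 + 10.4561*o + 1.8668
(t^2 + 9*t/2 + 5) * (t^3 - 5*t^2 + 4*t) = t^5 - t^4/2 - 27*t^3/2 - 7*t^2 + 20*t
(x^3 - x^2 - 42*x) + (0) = x^3 - x^2 - 42*x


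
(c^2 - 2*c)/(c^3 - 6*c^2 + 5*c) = (c - 2)/(c^2 - 6*c + 5)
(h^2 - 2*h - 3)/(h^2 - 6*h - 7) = (h - 3)/(h - 7)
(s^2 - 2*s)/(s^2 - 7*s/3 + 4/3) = 3*s*(s - 2)/(3*s^2 - 7*s + 4)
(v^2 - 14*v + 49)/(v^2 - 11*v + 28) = (v - 7)/(v - 4)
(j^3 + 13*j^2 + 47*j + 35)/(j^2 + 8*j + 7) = j + 5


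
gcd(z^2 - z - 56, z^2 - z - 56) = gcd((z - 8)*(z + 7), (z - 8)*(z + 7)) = z^2 - z - 56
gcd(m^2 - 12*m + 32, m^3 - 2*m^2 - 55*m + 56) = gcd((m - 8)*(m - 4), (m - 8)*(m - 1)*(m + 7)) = m - 8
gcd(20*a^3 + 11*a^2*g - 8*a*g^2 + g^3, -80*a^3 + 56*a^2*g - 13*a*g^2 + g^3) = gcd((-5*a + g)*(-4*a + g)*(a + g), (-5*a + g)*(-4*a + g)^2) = 20*a^2 - 9*a*g + g^2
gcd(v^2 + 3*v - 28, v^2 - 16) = v - 4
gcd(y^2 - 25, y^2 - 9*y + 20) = y - 5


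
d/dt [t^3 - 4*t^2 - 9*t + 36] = 3*t^2 - 8*t - 9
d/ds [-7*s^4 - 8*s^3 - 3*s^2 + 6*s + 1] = -28*s^3 - 24*s^2 - 6*s + 6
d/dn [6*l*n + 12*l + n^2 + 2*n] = 6*l + 2*n + 2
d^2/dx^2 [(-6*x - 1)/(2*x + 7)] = 160/(2*x + 7)^3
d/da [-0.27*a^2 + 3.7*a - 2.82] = 3.7 - 0.54*a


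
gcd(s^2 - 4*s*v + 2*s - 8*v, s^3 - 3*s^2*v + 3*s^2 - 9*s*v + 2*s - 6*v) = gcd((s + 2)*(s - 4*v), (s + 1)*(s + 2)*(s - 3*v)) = s + 2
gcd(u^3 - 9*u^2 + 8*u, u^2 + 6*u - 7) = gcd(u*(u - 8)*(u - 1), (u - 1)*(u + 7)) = u - 1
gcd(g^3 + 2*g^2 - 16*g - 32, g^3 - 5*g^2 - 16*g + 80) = g^2 - 16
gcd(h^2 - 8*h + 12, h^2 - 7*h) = 1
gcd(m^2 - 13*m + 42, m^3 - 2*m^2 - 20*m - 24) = m - 6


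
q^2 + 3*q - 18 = (q - 3)*(q + 6)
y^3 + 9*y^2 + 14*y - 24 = (y - 1)*(y + 4)*(y + 6)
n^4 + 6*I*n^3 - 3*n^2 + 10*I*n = n*(n - I)*(n + 2*I)*(n + 5*I)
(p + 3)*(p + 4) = p^2 + 7*p + 12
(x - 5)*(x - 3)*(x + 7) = x^3 - x^2 - 41*x + 105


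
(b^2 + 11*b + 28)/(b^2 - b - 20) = (b + 7)/(b - 5)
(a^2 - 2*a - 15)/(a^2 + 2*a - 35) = (a + 3)/(a + 7)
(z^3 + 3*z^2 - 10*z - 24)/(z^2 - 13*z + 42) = (z^3 + 3*z^2 - 10*z - 24)/(z^2 - 13*z + 42)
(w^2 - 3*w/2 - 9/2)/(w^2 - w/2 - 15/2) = (2*w + 3)/(2*w + 5)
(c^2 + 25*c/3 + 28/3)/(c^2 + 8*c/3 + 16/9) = 3*(c + 7)/(3*c + 4)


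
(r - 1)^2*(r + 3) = r^3 + r^2 - 5*r + 3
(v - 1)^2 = v^2 - 2*v + 1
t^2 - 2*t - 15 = (t - 5)*(t + 3)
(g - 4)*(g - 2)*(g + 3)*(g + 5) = g^4 + 2*g^3 - 25*g^2 - 26*g + 120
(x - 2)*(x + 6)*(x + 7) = x^3 + 11*x^2 + 16*x - 84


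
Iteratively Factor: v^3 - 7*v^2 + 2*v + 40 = (v - 4)*(v^2 - 3*v - 10) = (v - 5)*(v - 4)*(v + 2)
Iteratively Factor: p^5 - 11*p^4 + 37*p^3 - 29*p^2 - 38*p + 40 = (p - 5)*(p^4 - 6*p^3 + 7*p^2 + 6*p - 8) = (p - 5)*(p - 2)*(p^3 - 4*p^2 - p + 4) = (p - 5)*(p - 2)*(p - 1)*(p^2 - 3*p - 4) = (p - 5)*(p - 2)*(p - 1)*(p + 1)*(p - 4)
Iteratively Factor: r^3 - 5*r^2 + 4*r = (r - 4)*(r^2 - r) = (r - 4)*(r - 1)*(r)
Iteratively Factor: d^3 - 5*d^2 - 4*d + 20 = (d + 2)*(d^2 - 7*d + 10) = (d - 2)*(d + 2)*(d - 5)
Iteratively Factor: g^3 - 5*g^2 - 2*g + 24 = (g + 2)*(g^2 - 7*g + 12) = (g - 3)*(g + 2)*(g - 4)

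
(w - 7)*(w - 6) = w^2 - 13*w + 42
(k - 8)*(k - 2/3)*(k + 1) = k^3 - 23*k^2/3 - 10*k/3 + 16/3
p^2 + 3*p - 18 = (p - 3)*(p + 6)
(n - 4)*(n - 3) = n^2 - 7*n + 12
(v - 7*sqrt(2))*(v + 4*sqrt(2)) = v^2 - 3*sqrt(2)*v - 56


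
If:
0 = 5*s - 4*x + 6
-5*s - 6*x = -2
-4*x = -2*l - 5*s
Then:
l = 3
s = -14/25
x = 4/5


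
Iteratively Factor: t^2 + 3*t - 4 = (t - 1)*(t + 4)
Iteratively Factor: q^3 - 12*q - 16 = (q + 2)*(q^2 - 2*q - 8) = (q + 2)^2*(q - 4)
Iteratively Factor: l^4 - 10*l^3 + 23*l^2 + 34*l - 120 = (l - 4)*(l^3 - 6*l^2 - l + 30) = (l - 4)*(l + 2)*(l^2 - 8*l + 15) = (l - 4)*(l - 3)*(l + 2)*(l - 5)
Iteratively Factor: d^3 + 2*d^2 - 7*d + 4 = (d - 1)*(d^2 + 3*d - 4) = (d - 1)^2*(d + 4)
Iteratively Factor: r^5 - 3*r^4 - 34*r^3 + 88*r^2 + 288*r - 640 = (r - 4)*(r^4 + r^3 - 30*r^2 - 32*r + 160) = (r - 4)*(r - 2)*(r^3 + 3*r^2 - 24*r - 80) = (r - 4)*(r - 2)*(r + 4)*(r^2 - r - 20) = (r - 5)*(r - 4)*(r - 2)*(r + 4)*(r + 4)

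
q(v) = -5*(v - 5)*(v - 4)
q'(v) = 45 - 10*v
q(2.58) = -17.18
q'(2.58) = 19.20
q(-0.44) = -120.77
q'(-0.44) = 49.40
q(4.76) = 0.91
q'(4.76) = -2.60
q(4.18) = 0.74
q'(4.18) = 3.20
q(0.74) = -69.44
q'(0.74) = 37.60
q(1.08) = -57.23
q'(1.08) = 34.20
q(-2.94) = -275.52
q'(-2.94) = 74.40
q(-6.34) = -586.28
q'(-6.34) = 108.40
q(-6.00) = -550.00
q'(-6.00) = 105.00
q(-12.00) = -1360.00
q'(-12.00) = 165.00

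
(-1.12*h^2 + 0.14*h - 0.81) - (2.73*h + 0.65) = -1.12*h^2 - 2.59*h - 1.46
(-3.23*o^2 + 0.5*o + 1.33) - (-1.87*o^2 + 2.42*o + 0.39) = -1.36*o^2 - 1.92*o + 0.94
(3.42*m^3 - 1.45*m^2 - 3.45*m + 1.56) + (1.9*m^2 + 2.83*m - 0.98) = 3.42*m^3 + 0.45*m^2 - 0.62*m + 0.58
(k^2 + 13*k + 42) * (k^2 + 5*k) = k^4 + 18*k^3 + 107*k^2 + 210*k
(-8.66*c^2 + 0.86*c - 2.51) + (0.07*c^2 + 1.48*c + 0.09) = -8.59*c^2 + 2.34*c - 2.42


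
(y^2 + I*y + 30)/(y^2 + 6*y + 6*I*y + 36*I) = (y - 5*I)/(y + 6)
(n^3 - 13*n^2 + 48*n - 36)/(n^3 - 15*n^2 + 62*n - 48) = (n - 6)/(n - 8)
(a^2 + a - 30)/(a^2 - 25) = (a + 6)/(a + 5)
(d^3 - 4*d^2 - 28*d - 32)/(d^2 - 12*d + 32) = (d^2 + 4*d + 4)/(d - 4)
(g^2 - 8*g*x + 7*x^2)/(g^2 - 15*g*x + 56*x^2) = (-g + x)/(-g + 8*x)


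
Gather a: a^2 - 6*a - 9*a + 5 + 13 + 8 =a^2 - 15*a + 26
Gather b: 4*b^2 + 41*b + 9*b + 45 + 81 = 4*b^2 + 50*b + 126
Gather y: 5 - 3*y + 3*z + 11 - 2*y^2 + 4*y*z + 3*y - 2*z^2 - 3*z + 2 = -2*y^2 + 4*y*z - 2*z^2 + 18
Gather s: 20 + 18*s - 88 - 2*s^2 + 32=-2*s^2 + 18*s - 36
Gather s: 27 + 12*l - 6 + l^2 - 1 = l^2 + 12*l + 20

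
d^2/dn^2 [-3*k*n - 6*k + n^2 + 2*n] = 2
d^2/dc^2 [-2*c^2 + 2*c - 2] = -4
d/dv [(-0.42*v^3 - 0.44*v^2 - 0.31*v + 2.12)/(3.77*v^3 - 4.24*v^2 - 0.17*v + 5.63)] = (3.4396*v^4 + 2.4802*v^3 - 32.3106*v^2 + 13.0232*v - 1.3849)/(14.2129*v^6 - 31.9696*v^5 + 16.6958*v^4 + 43.8918*v^3 - 47.7135*v^2 - 1.9142*v + 31.6969)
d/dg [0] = 0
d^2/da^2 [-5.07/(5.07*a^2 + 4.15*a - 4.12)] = (260.647686*a^2 + 213.35067*a - 5.07*(10.14*a + 4.15)*(20.28*a + 8.3) - 211.808376)/(5.07*a^2 + 4.15*a - 4.12)^3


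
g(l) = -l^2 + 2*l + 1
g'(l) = 2 - 2*l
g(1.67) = 1.55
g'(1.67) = -1.34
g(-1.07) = -2.28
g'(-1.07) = 4.14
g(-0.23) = 0.49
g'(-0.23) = 2.46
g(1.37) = 1.86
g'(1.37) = -0.74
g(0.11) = 1.21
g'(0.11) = 1.78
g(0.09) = 1.17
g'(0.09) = 1.82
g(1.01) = 2.00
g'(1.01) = -0.02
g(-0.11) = 0.77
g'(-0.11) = 2.22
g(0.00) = 1.00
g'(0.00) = 2.00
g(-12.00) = -167.00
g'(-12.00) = 26.00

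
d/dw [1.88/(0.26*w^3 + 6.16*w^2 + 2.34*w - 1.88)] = (-1.4664*w^2 - 23.1616*w - 4.3992)/(0.26*w^3 + 6.16*w^2 + 2.34*w - 1.88)^2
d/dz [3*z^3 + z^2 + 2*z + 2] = 9*z^2 + 2*z + 2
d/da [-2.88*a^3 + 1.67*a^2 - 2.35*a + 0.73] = -8.64*a^2 + 3.34*a - 2.35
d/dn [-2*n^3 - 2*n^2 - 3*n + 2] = -6*n^2 - 4*n - 3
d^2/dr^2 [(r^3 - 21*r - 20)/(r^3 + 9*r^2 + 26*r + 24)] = 2*(-9*r^3 - 33*r^2 - 3*r + 61)/(r^6 + 15*r^5 + 93*r^4 + 305*r^3 + 558*r^2 + 540*r + 216)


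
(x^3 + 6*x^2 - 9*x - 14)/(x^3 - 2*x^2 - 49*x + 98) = (x + 1)/(x - 7)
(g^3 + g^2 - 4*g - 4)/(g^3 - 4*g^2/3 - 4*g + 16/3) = 3*(g + 1)/(3*g - 4)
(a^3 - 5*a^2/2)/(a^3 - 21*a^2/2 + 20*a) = a/(a - 8)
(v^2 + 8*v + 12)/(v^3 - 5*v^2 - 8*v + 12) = (v + 6)/(v^2 - 7*v + 6)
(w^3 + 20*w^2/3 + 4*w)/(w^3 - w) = (w^2 + 20*w/3 + 4)/(w^2 - 1)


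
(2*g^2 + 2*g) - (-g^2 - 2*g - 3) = 3*g^2 + 4*g + 3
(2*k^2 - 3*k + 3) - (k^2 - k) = k^2 - 2*k + 3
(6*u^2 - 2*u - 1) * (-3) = -18*u^2 + 6*u + 3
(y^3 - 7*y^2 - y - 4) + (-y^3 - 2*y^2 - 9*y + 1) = -9*y^2 - 10*y - 3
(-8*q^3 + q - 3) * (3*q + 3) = -24*q^4 - 24*q^3 + 3*q^2 - 6*q - 9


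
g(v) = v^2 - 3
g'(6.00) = 12.00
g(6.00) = 33.00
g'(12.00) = 24.00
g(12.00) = 141.00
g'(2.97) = 5.94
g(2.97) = 5.82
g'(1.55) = 3.10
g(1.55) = -0.60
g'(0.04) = 0.08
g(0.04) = -3.00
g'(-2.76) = -5.52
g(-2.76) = 4.62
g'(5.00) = 10.00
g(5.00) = 22.00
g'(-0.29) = -0.58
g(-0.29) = -2.92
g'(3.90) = 7.80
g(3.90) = 12.21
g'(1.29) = 2.58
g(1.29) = -1.34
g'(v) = 2*v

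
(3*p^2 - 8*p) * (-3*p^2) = -9*p^4 + 24*p^3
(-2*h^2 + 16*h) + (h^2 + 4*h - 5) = -h^2 + 20*h - 5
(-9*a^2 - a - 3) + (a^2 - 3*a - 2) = -8*a^2 - 4*a - 5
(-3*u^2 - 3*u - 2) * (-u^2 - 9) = 3*u^4 + 3*u^3 + 29*u^2 + 27*u + 18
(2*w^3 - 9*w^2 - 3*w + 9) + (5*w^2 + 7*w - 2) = 2*w^3 - 4*w^2 + 4*w + 7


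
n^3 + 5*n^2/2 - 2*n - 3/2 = (n - 1)*(n + 1/2)*(n + 3)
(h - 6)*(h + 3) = h^2 - 3*h - 18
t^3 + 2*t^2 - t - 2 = (t - 1)*(t + 1)*(t + 2)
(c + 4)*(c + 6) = c^2 + 10*c + 24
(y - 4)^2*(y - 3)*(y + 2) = y^4 - 9*y^3 + 18*y^2 + 32*y - 96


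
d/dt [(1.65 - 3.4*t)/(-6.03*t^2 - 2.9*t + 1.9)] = (-20.502*t^2 + 19.899*t - 1.675)/(36.3609*t^4 + 34.974*t^3 - 14.504*t^2 - 11.02*t + 3.61)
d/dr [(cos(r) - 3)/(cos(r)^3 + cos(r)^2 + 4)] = (-9*cos(r)/2 - 4*cos(2*r) + cos(3*r)/2 - 8)*sin(r)/(cos(r)^3 + cos(r)^2 + 4)^2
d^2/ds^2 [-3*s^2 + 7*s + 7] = -6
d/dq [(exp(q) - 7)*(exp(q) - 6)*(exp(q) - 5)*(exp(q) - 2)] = (4*exp(3*q) - 60*exp(2*q) + 286*exp(q) - 424)*exp(q)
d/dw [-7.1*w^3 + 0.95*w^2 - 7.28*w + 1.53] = -21.3*w^2 + 1.9*w - 7.28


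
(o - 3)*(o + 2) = o^2 - o - 6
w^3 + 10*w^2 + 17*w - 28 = (w - 1)*(w + 4)*(w + 7)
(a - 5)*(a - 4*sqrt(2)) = a^2 - 4*sqrt(2)*a - 5*a + 20*sqrt(2)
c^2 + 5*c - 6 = (c - 1)*(c + 6)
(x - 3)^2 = x^2 - 6*x + 9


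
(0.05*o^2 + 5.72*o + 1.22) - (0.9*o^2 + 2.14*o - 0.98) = -0.85*o^2 + 3.58*o + 2.2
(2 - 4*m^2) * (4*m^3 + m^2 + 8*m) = -16*m^5 - 4*m^4 - 24*m^3 + 2*m^2 + 16*m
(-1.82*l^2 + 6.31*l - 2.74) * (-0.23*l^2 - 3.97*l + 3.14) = 0.4186*l^4 + 5.7741*l^3 - 30.1353*l^2 + 30.6912*l - 8.6036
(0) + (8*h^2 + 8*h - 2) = 8*h^2 + 8*h - 2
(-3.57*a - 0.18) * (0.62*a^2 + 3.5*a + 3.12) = -2.2134*a^3 - 12.6066*a^2 - 11.7684*a - 0.5616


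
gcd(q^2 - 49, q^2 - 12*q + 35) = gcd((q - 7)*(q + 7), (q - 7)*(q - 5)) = q - 7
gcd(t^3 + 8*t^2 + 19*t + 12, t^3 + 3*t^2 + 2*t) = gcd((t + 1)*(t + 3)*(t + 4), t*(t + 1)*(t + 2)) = t + 1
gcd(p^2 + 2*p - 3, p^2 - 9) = p + 3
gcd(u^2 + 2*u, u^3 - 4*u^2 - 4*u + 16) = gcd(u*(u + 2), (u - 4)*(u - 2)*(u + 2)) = u + 2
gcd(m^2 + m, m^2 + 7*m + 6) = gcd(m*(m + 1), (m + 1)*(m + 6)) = m + 1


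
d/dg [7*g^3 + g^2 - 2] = g*(21*g + 2)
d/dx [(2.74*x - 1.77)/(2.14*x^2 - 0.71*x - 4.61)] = (-5.8636*x^2 + 7.5756*x - 13.8881)/(4.5796*x^4 - 3.0388*x^3 - 19.2267*x^2 + 6.5462*x + 21.2521)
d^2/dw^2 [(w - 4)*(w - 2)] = 2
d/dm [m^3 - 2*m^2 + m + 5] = 3*m^2 - 4*m + 1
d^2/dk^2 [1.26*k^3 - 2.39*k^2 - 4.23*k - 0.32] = 7.56*k - 4.78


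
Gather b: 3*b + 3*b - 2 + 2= 6*b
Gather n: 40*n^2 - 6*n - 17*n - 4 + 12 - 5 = 40*n^2 - 23*n + 3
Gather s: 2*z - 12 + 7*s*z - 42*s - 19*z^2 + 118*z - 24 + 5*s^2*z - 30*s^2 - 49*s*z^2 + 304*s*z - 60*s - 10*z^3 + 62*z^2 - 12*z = s^2*(5*z - 30) + s*(-49*z^2 + 311*z - 102) - 10*z^3 + 43*z^2 + 108*z - 36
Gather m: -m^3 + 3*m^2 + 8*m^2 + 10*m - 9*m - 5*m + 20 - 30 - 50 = -m^3 + 11*m^2 - 4*m - 60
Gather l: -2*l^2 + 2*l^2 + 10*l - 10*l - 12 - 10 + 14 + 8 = 0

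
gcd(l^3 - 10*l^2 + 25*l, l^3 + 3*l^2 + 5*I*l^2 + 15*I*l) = l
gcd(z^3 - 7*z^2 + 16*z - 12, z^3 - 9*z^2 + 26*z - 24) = z^2 - 5*z + 6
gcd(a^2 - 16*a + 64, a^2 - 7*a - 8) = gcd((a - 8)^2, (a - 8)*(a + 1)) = a - 8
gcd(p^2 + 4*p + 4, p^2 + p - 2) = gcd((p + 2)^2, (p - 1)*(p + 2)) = p + 2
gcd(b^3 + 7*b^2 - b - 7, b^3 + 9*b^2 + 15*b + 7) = b^2 + 8*b + 7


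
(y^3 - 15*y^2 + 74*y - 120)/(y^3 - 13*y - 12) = (y^2 - 11*y + 30)/(y^2 + 4*y + 3)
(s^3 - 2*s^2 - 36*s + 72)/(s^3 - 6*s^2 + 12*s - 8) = (s^2 - 36)/(s^2 - 4*s + 4)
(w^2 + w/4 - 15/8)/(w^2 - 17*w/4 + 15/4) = (w + 3/2)/(w - 3)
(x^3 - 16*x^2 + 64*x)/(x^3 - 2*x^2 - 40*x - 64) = x*(x - 8)/(x^2 + 6*x + 8)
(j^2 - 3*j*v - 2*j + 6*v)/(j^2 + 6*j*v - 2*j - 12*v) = (j - 3*v)/(j + 6*v)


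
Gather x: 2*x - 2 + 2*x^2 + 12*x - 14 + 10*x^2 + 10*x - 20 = 12*x^2 + 24*x - 36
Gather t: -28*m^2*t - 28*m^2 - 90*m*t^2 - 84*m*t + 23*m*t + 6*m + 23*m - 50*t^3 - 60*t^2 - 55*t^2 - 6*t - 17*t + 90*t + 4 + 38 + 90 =-28*m^2 + 29*m - 50*t^3 + t^2*(-90*m - 115) + t*(-28*m^2 - 61*m + 67) + 132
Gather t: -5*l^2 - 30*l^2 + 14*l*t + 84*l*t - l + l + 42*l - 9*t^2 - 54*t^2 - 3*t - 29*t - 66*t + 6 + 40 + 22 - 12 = -35*l^2 + 42*l - 63*t^2 + t*(98*l - 98) + 56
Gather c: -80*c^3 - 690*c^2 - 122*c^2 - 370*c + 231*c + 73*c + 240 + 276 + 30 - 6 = -80*c^3 - 812*c^2 - 66*c + 540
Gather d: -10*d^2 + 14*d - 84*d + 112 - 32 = -10*d^2 - 70*d + 80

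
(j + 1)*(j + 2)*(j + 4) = j^3 + 7*j^2 + 14*j + 8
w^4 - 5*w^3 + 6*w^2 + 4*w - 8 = (w - 2)^3*(w + 1)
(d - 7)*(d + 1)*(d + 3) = d^3 - 3*d^2 - 25*d - 21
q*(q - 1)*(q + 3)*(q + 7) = q^4 + 9*q^3 + 11*q^2 - 21*q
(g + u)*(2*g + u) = 2*g^2 + 3*g*u + u^2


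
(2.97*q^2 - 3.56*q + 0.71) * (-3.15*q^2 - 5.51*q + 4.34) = -9.3555*q^4 - 5.1507*q^3 + 30.2689*q^2 - 19.3625*q + 3.0814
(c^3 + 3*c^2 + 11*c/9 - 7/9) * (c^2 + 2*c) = c^5 + 5*c^4 + 65*c^3/9 + 5*c^2/3 - 14*c/9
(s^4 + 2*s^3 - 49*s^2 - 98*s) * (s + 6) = s^5 + 8*s^4 - 37*s^3 - 392*s^2 - 588*s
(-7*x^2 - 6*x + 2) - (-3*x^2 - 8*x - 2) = -4*x^2 + 2*x + 4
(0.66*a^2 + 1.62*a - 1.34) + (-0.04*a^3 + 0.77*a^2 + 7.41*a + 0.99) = -0.04*a^3 + 1.43*a^2 + 9.03*a - 0.35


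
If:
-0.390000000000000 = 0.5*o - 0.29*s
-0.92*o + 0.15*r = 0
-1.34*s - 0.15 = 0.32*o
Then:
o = -0.74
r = -4.55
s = 0.07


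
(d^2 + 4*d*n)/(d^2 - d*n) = (d + 4*n)/(d - n)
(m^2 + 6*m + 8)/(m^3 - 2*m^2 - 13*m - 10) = (m + 4)/(m^2 - 4*m - 5)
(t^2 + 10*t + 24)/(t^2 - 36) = (t + 4)/(t - 6)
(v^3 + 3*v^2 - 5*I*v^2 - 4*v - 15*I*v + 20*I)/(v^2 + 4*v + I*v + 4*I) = (v^2 - v*(1 + 5*I) + 5*I)/(v + I)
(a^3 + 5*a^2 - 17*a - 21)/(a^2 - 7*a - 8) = (a^2 + 4*a - 21)/(a - 8)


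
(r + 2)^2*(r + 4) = r^3 + 8*r^2 + 20*r + 16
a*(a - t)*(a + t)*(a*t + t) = a^4*t + a^3*t - a^2*t^3 - a*t^3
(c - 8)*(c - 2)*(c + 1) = c^3 - 9*c^2 + 6*c + 16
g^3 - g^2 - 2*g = g*(g - 2)*(g + 1)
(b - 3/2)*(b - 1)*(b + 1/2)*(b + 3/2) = b^4 - b^3/2 - 11*b^2/4 + 9*b/8 + 9/8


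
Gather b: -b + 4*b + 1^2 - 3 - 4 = 3*b - 6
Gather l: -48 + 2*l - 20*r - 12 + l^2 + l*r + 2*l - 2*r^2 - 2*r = l^2 + l*(r + 4) - 2*r^2 - 22*r - 60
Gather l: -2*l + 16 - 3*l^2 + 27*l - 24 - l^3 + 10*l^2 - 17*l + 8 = -l^3 + 7*l^2 + 8*l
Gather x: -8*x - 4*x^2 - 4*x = -4*x^2 - 12*x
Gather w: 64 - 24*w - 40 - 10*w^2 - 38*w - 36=-10*w^2 - 62*w - 12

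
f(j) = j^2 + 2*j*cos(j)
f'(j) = -2*j*sin(j) + 2*j + 2*cos(j)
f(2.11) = 2.29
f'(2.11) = -0.43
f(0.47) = 1.06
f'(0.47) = 2.30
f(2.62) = 2.32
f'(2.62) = 0.90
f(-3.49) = 18.74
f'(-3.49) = -6.48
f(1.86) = 2.40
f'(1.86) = -0.42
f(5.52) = 38.45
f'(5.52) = 20.12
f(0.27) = 0.59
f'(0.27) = 2.32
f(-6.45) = 28.88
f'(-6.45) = -13.07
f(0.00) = 0.00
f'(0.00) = 2.00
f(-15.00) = 247.79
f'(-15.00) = -51.03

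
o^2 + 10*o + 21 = (o + 3)*(o + 7)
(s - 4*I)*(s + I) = s^2 - 3*I*s + 4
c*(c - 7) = c^2 - 7*c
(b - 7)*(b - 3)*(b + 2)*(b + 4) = b^4 - 4*b^3 - 31*b^2 + 46*b + 168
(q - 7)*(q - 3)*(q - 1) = q^3 - 11*q^2 + 31*q - 21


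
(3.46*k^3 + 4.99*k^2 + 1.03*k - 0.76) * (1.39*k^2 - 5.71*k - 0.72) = 4.8094*k^5 - 12.8205*k^4 - 29.5524*k^3 - 10.5305*k^2 + 3.598*k + 0.5472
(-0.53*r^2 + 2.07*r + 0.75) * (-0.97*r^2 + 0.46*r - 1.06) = 0.5141*r^4 - 2.2517*r^3 + 0.7865*r^2 - 1.8492*r - 0.795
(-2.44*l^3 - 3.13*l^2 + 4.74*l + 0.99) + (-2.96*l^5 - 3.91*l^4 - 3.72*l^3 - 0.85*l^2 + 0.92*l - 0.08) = -2.96*l^5 - 3.91*l^4 - 6.16*l^3 - 3.98*l^2 + 5.66*l + 0.91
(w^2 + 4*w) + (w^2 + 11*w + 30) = 2*w^2 + 15*w + 30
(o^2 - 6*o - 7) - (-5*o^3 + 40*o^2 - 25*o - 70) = 5*o^3 - 39*o^2 + 19*o + 63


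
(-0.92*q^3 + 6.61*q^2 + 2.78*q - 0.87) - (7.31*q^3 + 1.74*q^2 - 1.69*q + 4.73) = -8.23*q^3 + 4.87*q^2 + 4.47*q - 5.6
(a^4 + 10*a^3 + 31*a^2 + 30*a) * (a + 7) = a^5 + 17*a^4 + 101*a^3 + 247*a^2 + 210*a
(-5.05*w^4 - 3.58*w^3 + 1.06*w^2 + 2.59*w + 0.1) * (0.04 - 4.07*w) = 20.5535*w^5 + 14.3686*w^4 - 4.4574*w^3 - 10.4989*w^2 - 0.3034*w + 0.004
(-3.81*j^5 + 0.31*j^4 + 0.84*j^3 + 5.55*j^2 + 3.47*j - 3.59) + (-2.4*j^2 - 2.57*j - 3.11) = -3.81*j^5 + 0.31*j^4 + 0.84*j^3 + 3.15*j^2 + 0.9*j - 6.7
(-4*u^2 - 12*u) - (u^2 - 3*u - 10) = -5*u^2 - 9*u + 10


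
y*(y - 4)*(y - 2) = y^3 - 6*y^2 + 8*y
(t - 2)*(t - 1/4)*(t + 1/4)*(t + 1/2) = t^4 - 3*t^3/2 - 17*t^2/16 + 3*t/32 + 1/16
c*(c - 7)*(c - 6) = c^3 - 13*c^2 + 42*c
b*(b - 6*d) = b^2 - 6*b*d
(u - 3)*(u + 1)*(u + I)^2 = u^4 - 2*u^3 + 2*I*u^3 - 4*u^2 - 4*I*u^2 + 2*u - 6*I*u + 3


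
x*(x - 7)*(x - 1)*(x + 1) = x^4 - 7*x^3 - x^2 + 7*x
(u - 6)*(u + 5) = u^2 - u - 30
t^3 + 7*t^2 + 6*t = t*(t + 1)*(t + 6)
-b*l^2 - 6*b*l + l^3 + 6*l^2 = l*(-b + l)*(l + 6)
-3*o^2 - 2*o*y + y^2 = (-3*o + y)*(o + y)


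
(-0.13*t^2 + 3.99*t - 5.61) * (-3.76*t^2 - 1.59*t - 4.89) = 0.4888*t^4 - 14.7957*t^3 + 15.3852*t^2 - 10.5912*t + 27.4329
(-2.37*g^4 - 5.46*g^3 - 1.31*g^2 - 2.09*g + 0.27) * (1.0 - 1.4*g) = 3.318*g^5 + 5.274*g^4 - 3.626*g^3 + 1.616*g^2 - 2.468*g + 0.27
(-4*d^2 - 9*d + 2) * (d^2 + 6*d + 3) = -4*d^4 - 33*d^3 - 64*d^2 - 15*d + 6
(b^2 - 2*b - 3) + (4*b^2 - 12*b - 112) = 5*b^2 - 14*b - 115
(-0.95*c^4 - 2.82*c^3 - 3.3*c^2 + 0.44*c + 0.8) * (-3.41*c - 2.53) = 3.2395*c^5 + 12.0197*c^4 + 18.3876*c^3 + 6.8486*c^2 - 3.8412*c - 2.024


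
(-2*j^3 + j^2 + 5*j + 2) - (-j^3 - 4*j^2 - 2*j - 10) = -j^3 + 5*j^2 + 7*j + 12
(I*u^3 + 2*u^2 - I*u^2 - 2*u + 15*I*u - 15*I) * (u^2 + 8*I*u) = I*u^5 - 6*u^4 - I*u^4 + 6*u^3 + 31*I*u^3 - 120*u^2 - 31*I*u^2 + 120*u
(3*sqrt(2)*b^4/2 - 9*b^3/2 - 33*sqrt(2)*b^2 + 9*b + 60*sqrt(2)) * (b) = 3*sqrt(2)*b^5/2 - 9*b^4/2 - 33*sqrt(2)*b^3 + 9*b^2 + 60*sqrt(2)*b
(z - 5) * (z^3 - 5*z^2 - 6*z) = z^4 - 10*z^3 + 19*z^2 + 30*z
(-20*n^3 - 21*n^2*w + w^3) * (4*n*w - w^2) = -80*n^4*w - 64*n^3*w^2 + 21*n^2*w^3 + 4*n*w^4 - w^5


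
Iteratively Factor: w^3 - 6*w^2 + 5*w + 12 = (w + 1)*(w^2 - 7*w + 12) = (w - 4)*(w + 1)*(w - 3)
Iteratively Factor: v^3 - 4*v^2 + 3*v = (v - 1)*(v^2 - 3*v) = v*(v - 1)*(v - 3)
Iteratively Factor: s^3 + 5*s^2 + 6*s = (s)*(s^2 + 5*s + 6) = s*(s + 2)*(s + 3)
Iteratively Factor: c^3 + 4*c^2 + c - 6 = (c - 1)*(c^2 + 5*c + 6) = (c - 1)*(c + 2)*(c + 3)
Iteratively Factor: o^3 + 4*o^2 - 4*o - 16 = (o + 4)*(o^2 - 4) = (o - 2)*(o + 4)*(o + 2)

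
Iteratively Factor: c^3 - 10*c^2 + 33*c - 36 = (c - 4)*(c^2 - 6*c + 9) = (c - 4)*(c - 3)*(c - 3)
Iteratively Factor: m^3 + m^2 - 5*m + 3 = (m + 3)*(m^2 - 2*m + 1) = (m - 1)*(m + 3)*(m - 1)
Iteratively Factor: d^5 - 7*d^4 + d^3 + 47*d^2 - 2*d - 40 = (d - 4)*(d^4 - 3*d^3 - 11*d^2 + 3*d + 10) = (d - 4)*(d + 1)*(d^3 - 4*d^2 - 7*d + 10) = (d - 4)*(d - 1)*(d + 1)*(d^2 - 3*d - 10) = (d - 5)*(d - 4)*(d - 1)*(d + 1)*(d + 2)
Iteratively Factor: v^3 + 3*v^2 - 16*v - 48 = (v + 4)*(v^2 - v - 12) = (v - 4)*(v + 4)*(v + 3)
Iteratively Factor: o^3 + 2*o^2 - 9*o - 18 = (o + 2)*(o^2 - 9) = (o - 3)*(o + 2)*(o + 3)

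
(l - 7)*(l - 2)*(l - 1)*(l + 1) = l^4 - 9*l^3 + 13*l^2 + 9*l - 14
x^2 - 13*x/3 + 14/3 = (x - 7/3)*(x - 2)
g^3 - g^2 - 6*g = g*(g - 3)*(g + 2)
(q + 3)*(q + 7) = q^2 + 10*q + 21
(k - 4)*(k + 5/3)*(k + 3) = k^3 + 2*k^2/3 - 41*k/3 - 20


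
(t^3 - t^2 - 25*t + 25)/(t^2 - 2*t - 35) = (t^2 - 6*t + 5)/(t - 7)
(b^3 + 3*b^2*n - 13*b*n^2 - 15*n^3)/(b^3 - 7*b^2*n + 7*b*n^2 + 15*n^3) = (b + 5*n)/(b - 5*n)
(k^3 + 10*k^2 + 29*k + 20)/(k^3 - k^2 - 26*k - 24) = (k + 5)/(k - 6)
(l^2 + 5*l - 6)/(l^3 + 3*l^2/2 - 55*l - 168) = 2*(l - 1)/(2*l^2 - 9*l - 56)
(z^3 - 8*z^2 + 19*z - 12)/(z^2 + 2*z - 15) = (z^2 - 5*z + 4)/(z + 5)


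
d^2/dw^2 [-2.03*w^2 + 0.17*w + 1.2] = -4.06000000000000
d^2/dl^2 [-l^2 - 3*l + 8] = -2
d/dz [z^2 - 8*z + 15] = 2*z - 8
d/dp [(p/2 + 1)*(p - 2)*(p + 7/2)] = 3*p^2/2 + 7*p/2 - 2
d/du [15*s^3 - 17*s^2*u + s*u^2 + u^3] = -17*s^2 + 2*s*u + 3*u^2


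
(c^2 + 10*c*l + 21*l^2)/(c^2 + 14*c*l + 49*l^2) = (c + 3*l)/(c + 7*l)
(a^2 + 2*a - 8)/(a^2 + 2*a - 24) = (a^2 + 2*a - 8)/(a^2 + 2*a - 24)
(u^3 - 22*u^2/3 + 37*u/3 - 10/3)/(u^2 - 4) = (3*u^2 - 16*u + 5)/(3*(u + 2))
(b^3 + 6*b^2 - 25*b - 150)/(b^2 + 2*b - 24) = (b^2 - 25)/(b - 4)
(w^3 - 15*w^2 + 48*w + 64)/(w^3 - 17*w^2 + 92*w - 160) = (w^2 - 7*w - 8)/(w^2 - 9*w + 20)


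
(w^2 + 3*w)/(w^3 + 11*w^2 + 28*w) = (w + 3)/(w^2 + 11*w + 28)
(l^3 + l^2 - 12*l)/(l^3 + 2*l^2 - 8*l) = (l - 3)/(l - 2)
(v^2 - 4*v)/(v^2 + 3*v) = (v - 4)/(v + 3)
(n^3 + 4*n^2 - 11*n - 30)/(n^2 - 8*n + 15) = (n^2 + 7*n + 10)/(n - 5)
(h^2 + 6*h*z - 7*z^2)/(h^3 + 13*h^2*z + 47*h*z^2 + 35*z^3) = (h - z)/(h^2 + 6*h*z + 5*z^2)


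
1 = 1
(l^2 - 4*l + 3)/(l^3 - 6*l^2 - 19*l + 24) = (l - 3)/(l^2 - 5*l - 24)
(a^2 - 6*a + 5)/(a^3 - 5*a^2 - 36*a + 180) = (a - 1)/(a^2 - 36)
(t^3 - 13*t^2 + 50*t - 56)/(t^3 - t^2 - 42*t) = (t^2 - 6*t + 8)/(t*(t + 6))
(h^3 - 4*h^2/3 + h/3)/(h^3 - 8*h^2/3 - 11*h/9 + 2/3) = 3*h*(h - 1)/(3*h^2 - 7*h - 6)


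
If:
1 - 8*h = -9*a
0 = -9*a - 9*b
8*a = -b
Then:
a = 0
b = 0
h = 1/8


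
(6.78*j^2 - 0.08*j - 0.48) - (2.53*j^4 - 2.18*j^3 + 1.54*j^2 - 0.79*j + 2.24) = -2.53*j^4 + 2.18*j^3 + 5.24*j^2 + 0.71*j - 2.72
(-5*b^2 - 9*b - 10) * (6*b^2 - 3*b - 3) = -30*b^4 - 39*b^3 - 18*b^2 + 57*b + 30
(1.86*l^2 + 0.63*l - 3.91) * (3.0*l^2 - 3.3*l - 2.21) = 5.58*l^4 - 4.248*l^3 - 17.9196*l^2 + 11.5107*l + 8.6411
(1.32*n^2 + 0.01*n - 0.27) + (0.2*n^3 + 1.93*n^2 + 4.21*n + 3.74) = 0.2*n^3 + 3.25*n^2 + 4.22*n + 3.47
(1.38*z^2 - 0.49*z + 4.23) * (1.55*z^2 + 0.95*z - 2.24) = 2.139*z^4 + 0.5515*z^3 + 2.9998*z^2 + 5.1161*z - 9.4752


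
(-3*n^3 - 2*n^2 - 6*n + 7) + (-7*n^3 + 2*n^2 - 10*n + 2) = -10*n^3 - 16*n + 9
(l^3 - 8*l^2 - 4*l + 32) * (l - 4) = l^4 - 12*l^3 + 28*l^2 + 48*l - 128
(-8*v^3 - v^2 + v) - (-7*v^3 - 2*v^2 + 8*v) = -v^3 + v^2 - 7*v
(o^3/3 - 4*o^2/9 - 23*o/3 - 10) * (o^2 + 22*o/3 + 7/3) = o^5/3 + 2*o^4 - 274*o^3/27 - 1816*o^2/27 - 821*o/9 - 70/3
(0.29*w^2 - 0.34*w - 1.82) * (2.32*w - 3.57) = 0.6728*w^3 - 1.8241*w^2 - 3.0086*w + 6.4974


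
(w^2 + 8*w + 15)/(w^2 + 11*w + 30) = (w + 3)/(w + 6)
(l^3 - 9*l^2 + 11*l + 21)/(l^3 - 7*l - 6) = (l - 7)/(l + 2)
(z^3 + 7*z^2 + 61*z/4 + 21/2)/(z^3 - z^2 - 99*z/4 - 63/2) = (z + 2)/(z - 6)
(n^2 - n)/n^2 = (n - 1)/n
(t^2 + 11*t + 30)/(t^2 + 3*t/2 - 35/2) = 2*(t + 6)/(2*t - 7)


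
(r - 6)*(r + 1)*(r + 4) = r^3 - r^2 - 26*r - 24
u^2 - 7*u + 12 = (u - 4)*(u - 3)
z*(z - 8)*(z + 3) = z^3 - 5*z^2 - 24*z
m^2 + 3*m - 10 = (m - 2)*(m + 5)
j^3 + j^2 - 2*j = j*(j - 1)*(j + 2)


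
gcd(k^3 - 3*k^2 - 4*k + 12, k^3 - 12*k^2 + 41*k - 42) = k^2 - 5*k + 6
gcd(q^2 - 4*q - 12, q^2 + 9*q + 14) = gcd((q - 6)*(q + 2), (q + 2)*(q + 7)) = q + 2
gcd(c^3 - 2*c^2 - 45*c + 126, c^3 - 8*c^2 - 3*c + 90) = c - 6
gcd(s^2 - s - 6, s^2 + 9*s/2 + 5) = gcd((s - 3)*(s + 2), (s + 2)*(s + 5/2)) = s + 2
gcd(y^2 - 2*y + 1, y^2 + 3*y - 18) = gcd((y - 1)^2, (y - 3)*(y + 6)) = 1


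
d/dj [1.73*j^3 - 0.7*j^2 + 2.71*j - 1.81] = 5.19*j^2 - 1.4*j + 2.71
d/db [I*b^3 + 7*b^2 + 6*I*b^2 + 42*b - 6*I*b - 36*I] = 3*I*b^2 + b*(14 + 12*I) + 42 - 6*I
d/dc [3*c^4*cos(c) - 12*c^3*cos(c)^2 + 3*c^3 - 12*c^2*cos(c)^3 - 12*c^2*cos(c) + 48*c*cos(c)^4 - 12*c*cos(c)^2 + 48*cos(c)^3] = -3*c^4*sin(c) + 12*c^3*sin(2*c) + 12*c^3*cos(c) + 21*c^2*sin(c) + 9*c^2*sin(3*c) - 18*c^2*cos(2*c) - 9*c^2 - 36*c*sin(2*c) - 24*c*sin(4*c) - 42*c*cos(c) - 6*c*cos(3*c) - 36*sin(c) - 36*sin(3*c) + 12*cos(2*c)^2 + 18*cos(2*c) + 6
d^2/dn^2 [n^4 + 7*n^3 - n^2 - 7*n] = 12*n^2 + 42*n - 2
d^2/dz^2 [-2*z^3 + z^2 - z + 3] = 2 - 12*z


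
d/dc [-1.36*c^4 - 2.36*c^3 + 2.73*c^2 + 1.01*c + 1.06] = -5.44*c^3 - 7.08*c^2 + 5.46*c + 1.01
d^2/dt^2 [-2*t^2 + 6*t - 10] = -4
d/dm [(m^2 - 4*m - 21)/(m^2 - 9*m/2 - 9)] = 2*(-m^2 + 48*m - 117)/(4*m^4 - 36*m^3 + 9*m^2 + 324*m + 324)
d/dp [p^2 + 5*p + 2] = 2*p + 5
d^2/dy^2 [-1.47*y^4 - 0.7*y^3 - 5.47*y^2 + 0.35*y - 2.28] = -17.64*y^2 - 4.2*y - 10.94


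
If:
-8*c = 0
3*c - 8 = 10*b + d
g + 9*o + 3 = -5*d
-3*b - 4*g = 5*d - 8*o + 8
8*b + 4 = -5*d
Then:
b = -6/7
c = 0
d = 4/7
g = -425/154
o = -53/154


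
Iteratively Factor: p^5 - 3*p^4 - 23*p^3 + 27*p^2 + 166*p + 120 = (p + 3)*(p^4 - 6*p^3 - 5*p^2 + 42*p + 40) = (p + 1)*(p + 3)*(p^3 - 7*p^2 + 2*p + 40) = (p - 4)*(p + 1)*(p + 3)*(p^2 - 3*p - 10) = (p - 5)*(p - 4)*(p + 1)*(p + 3)*(p + 2)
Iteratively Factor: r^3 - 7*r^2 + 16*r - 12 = (r - 2)*(r^2 - 5*r + 6) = (r - 3)*(r - 2)*(r - 2)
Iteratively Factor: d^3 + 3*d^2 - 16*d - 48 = (d + 3)*(d^2 - 16) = (d + 3)*(d + 4)*(d - 4)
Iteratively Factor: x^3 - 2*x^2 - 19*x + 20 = (x - 1)*(x^2 - x - 20) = (x - 5)*(x - 1)*(x + 4)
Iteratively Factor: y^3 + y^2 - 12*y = (y + 4)*(y^2 - 3*y) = y*(y + 4)*(y - 3)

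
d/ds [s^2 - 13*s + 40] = 2*s - 13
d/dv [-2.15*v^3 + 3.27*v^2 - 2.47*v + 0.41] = -6.45*v^2 + 6.54*v - 2.47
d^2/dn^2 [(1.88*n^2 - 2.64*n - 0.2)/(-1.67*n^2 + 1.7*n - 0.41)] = (4.050752*n^3 + 11.070096*n^2 - 14.252448*n + 3.930224)/(4.657463*n^6 - 14.22339*n^5 + 17.909247*n^4 - 11.89694*n^3 + 4.396881*n^2 - 0.85731*n + 0.068921)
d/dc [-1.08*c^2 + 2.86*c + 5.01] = 2.86 - 2.16*c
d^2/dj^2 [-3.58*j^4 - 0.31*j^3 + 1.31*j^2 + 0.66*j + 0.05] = -42.96*j^2 - 1.86*j + 2.62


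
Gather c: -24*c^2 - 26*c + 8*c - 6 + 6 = -24*c^2 - 18*c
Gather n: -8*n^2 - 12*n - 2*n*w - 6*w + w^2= -8*n^2 + n*(-2*w - 12) + w^2 - 6*w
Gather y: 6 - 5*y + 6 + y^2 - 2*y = y^2 - 7*y + 12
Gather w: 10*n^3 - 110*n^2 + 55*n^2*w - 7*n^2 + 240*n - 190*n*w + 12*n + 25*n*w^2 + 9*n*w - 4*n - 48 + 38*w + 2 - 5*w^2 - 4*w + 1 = 10*n^3 - 117*n^2 + 248*n + w^2*(25*n - 5) + w*(55*n^2 - 181*n + 34) - 45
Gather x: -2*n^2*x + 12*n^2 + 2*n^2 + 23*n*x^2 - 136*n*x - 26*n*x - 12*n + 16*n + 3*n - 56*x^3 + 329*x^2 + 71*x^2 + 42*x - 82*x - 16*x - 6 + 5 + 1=14*n^2 + 7*n - 56*x^3 + x^2*(23*n + 400) + x*(-2*n^2 - 162*n - 56)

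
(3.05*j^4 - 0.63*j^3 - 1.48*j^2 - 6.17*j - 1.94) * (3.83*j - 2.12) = 11.6815*j^5 - 8.8789*j^4 - 4.3328*j^3 - 20.4935*j^2 + 5.6502*j + 4.1128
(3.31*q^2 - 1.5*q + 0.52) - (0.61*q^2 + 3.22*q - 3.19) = 2.7*q^2 - 4.72*q + 3.71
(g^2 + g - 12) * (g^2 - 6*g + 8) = g^4 - 5*g^3 - 10*g^2 + 80*g - 96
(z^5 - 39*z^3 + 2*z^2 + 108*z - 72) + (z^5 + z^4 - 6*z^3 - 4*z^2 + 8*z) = 2*z^5 + z^4 - 45*z^3 - 2*z^2 + 116*z - 72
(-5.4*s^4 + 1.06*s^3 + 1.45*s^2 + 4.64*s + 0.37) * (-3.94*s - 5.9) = 21.276*s^5 + 27.6836*s^4 - 11.967*s^3 - 26.8366*s^2 - 28.8338*s - 2.183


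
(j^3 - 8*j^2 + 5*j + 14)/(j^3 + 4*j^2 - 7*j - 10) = (j - 7)/(j + 5)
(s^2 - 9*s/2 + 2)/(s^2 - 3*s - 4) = (s - 1/2)/(s + 1)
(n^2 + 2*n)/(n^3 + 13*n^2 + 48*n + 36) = n*(n + 2)/(n^3 + 13*n^2 + 48*n + 36)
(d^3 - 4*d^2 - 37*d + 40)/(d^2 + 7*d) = (d^3 - 4*d^2 - 37*d + 40)/(d*(d + 7))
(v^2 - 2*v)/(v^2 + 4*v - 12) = v/(v + 6)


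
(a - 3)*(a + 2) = a^2 - a - 6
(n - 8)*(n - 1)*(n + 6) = n^3 - 3*n^2 - 46*n + 48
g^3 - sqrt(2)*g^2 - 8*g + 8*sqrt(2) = (g - 2*sqrt(2))*(g - sqrt(2))*(g + 2*sqrt(2))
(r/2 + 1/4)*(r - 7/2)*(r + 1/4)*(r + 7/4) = r^4/2 - r^3/2 - 117*r^2/32 - 77*r/32 - 49/128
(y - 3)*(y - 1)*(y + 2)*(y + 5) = y^4 + 3*y^3 - 15*y^2 - 19*y + 30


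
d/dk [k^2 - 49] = 2*k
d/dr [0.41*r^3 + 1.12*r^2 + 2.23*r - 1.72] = 1.23*r^2 + 2.24*r + 2.23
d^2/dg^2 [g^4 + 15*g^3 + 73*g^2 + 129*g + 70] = 12*g^2 + 90*g + 146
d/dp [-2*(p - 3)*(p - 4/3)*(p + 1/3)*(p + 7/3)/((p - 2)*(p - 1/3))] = 4*(-81*p^5 + 351*p^4 - 423*p^3 - 210*p^2 + 618*p - 491)/(9*(9*p^4 - 42*p^3 + 61*p^2 - 28*p + 4))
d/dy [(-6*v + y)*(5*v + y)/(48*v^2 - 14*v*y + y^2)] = -13*v/(64*v^2 - 16*v*y + y^2)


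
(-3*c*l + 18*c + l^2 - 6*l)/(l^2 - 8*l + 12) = (-3*c + l)/(l - 2)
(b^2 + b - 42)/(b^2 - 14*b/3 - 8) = 3*(b + 7)/(3*b + 4)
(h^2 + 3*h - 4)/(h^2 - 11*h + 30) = (h^2 + 3*h - 4)/(h^2 - 11*h + 30)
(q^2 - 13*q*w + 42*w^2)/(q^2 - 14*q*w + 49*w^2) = (q - 6*w)/(q - 7*w)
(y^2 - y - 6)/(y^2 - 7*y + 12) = (y + 2)/(y - 4)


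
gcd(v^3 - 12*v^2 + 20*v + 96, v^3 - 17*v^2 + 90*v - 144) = v^2 - 14*v + 48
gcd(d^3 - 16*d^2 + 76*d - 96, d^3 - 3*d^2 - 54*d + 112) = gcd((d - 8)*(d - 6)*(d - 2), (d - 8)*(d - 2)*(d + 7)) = d^2 - 10*d + 16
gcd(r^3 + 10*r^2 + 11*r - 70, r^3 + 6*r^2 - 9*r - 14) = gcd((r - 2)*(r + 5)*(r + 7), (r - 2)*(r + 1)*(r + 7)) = r^2 + 5*r - 14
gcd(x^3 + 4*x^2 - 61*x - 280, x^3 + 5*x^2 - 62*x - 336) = x^2 - x - 56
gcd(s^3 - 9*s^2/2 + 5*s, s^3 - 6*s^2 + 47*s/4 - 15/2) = s^2 - 9*s/2 + 5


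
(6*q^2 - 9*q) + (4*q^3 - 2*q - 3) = 4*q^3 + 6*q^2 - 11*q - 3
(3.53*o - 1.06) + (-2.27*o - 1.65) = 1.26*o - 2.71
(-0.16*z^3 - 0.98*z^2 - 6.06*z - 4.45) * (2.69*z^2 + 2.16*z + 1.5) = -0.4304*z^5 - 2.9818*z^4 - 18.6582*z^3 - 26.5301*z^2 - 18.702*z - 6.675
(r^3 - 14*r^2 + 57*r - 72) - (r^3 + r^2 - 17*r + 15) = -15*r^2 + 74*r - 87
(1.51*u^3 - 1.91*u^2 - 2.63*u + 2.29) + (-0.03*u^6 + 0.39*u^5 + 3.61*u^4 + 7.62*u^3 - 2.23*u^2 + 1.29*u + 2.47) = -0.03*u^6 + 0.39*u^5 + 3.61*u^4 + 9.13*u^3 - 4.14*u^2 - 1.34*u + 4.76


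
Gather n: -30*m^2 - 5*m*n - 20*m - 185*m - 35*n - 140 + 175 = -30*m^2 - 205*m + n*(-5*m - 35) + 35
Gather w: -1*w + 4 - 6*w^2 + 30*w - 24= -6*w^2 + 29*w - 20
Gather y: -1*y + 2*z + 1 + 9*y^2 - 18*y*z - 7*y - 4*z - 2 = 9*y^2 + y*(-18*z - 8) - 2*z - 1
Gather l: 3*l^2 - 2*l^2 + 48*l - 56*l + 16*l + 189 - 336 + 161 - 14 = l^2 + 8*l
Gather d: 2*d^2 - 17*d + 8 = 2*d^2 - 17*d + 8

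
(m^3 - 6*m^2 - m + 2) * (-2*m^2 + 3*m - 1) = -2*m^5 + 15*m^4 - 17*m^3 - m^2 + 7*m - 2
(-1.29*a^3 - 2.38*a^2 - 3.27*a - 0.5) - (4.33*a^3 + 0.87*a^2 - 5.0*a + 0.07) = -5.62*a^3 - 3.25*a^2 + 1.73*a - 0.57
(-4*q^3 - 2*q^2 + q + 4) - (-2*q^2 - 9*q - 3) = -4*q^3 + 10*q + 7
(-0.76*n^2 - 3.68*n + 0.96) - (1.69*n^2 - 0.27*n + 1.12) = -2.45*n^2 - 3.41*n - 0.16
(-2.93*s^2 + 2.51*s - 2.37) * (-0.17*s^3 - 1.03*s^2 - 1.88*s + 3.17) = 0.4981*s^5 + 2.5912*s^4 + 3.326*s^3 - 11.5658*s^2 + 12.4123*s - 7.5129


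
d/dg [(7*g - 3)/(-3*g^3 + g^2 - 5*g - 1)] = (-21*g^3 + 7*g^2 - 35*g + (7*g - 3)*(9*g^2 - 2*g + 5) - 7)/(3*g^3 - g^2 + 5*g + 1)^2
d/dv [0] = 0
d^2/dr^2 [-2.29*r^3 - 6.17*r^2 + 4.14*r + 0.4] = -13.74*r - 12.34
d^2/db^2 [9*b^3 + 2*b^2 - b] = 54*b + 4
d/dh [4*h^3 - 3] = 12*h^2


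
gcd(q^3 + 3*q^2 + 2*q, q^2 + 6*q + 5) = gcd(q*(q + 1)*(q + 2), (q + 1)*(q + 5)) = q + 1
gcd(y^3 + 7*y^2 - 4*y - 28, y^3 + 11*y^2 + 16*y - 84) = y^2 + 5*y - 14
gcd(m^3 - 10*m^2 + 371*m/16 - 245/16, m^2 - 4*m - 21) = m - 7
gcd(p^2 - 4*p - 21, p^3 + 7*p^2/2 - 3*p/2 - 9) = p + 3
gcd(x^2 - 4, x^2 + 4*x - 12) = x - 2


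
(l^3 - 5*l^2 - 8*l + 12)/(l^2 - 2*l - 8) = (l^2 - 7*l + 6)/(l - 4)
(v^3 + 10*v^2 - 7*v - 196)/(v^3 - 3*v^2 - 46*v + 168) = (v + 7)/(v - 6)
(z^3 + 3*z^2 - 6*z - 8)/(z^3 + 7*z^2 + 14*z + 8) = (z - 2)/(z + 2)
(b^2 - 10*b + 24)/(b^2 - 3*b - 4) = (b - 6)/(b + 1)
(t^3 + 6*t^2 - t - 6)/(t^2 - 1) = t + 6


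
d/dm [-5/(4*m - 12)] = 5/(4*(m - 3)^2)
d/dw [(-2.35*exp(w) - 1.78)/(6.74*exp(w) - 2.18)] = 17.1202*exp(w)/(6.74*exp(w) - 2.18)^2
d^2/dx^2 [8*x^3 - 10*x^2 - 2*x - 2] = 48*x - 20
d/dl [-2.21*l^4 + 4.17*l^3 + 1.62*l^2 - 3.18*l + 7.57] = -8.84*l^3 + 12.51*l^2 + 3.24*l - 3.18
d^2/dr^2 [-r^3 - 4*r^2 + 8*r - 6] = -6*r - 8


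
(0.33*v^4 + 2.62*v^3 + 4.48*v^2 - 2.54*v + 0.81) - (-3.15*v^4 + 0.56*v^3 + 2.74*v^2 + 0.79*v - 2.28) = 3.48*v^4 + 2.06*v^3 + 1.74*v^2 - 3.33*v + 3.09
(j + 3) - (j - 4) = 7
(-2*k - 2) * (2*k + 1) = -4*k^2 - 6*k - 2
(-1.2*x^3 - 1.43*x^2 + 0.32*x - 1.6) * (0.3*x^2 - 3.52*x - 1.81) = -0.36*x^5 + 3.795*x^4 + 7.3016*x^3 + 0.9819*x^2 + 5.0528*x + 2.896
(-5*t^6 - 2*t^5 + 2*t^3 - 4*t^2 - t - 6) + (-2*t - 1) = -5*t^6 - 2*t^5 + 2*t^3 - 4*t^2 - 3*t - 7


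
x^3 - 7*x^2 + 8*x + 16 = (x - 4)^2*(x + 1)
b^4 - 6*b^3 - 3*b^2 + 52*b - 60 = (b - 5)*(b - 2)^2*(b + 3)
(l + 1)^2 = l^2 + 2*l + 1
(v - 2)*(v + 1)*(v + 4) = v^3 + 3*v^2 - 6*v - 8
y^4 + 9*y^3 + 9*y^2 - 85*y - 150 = (y - 3)*(y + 2)*(y + 5)^2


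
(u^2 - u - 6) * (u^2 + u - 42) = u^4 - 49*u^2 + 36*u + 252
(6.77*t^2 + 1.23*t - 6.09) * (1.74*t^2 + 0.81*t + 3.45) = 11.7798*t^4 + 7.6239*t^3 + 13.7562*t^2 - 0.6894*t - 21.0105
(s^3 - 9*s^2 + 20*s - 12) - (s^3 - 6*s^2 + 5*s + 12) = -3*s^2 + 15*s - 24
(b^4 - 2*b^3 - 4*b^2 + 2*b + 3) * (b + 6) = b^5 + 4*b^4 - 16*b^3 - 22*b^2 + 15*b + 18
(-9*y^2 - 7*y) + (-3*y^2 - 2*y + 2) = -12*y^2 - 9*y + 2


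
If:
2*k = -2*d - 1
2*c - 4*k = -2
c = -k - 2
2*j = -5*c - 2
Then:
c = -5/3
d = -1/6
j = 19/6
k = -1/3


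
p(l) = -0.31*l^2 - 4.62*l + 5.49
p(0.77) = 1.75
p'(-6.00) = -0.90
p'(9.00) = -10.20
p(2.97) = -10.97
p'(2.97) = -6.46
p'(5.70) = -8.15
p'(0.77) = -5.10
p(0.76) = 1.80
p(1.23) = -0.66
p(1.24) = -0.72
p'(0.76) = -5.09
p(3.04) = -11.42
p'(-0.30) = -4.43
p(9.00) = -61.20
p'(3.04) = -6.50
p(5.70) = -30.92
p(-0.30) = 6.85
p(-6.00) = 22.05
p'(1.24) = -5.39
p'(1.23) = -5.38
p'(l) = -0.62*l - 4.62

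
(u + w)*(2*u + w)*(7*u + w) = 14*u^3 + 23*u^2*w + 10*u*w^2 + w^3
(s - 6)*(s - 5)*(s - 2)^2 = s^4 - 15*s^3 + 78*s^2 - 164*s + 120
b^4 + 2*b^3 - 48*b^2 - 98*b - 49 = (b - 7)*(b + 1)^2*(b + 7)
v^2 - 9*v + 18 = (v - 6)*(v - 3)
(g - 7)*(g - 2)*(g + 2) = g^3 - 7*g^2 - 4*g + 28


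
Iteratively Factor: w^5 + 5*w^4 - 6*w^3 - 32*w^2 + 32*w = (w)*(w^4 + 5*w^3 - 6*w^2 - 32*w + 32) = w*(w + 4)*(w^3 + w^2 - 10*w + 8) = w*(w + 4)^2*(w^2 - 3*w + 2) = w*(w - 2)*(w + 4)^2*(w - 1)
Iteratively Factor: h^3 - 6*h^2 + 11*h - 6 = (h - 2)*(h^2 - 4*h + 3) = (h - 3)*(h - 2)*(h - 1)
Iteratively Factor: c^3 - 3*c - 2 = (c + 1)*(c^2 - c - 2) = (c + 1)^2*(c - 2)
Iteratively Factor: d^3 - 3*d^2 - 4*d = (d + 1)*(d^2 - 4*d) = d*(d + 1)*(d - 4)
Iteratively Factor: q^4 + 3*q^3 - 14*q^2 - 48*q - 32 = (q + 2)*(q^3 + q^2 - 16*q - 16) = (q + 2)*(q + 4)*(q^2 - 3*q - 4) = (q - 4)*(q + 2)*(q + 4)*(q + 1)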